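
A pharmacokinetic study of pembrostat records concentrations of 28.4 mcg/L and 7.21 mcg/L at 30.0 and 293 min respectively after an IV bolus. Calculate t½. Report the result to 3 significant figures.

133 minutes

k = ln(C₁/C₂) / (t₂ − t₁) = ln(28.4/7.21) / (293 − 30.0)
  = 1.371 / 263.0 = 0.005213 min⁻¹
t½ = ln 2 / k = ln 2 / 0.005213 ≈ 133 minutes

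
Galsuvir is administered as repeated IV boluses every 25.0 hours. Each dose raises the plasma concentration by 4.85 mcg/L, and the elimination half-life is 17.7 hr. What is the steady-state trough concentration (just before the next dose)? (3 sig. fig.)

k = ln 2 / 17.7 = 0.03916 hr⁻¹
Fraction remaining after one interval: e^(−kτ) = e^(−0.03916 × 25.0) = 0.3757
R = 1 / (1 − 0.3757) = 1.602
Css,max = 4.85 × 1.602 = 7.768 mcg/L
Css,min = Css,max × e^(−kτ) = 7.768 × 0.3757 ≈ 2.92 mcg/L

2.92 mcg/L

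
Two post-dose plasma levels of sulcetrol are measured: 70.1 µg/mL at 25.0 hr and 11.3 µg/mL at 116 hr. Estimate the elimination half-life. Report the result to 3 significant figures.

k = ln(C₁/C₂) / (t₂ − t₁) = ln(70.1/11.3) / (116 − 25.0)
  = 1.825 / 91.00 = 0.02006 hr⁻¹
t½ = ln 2 / k = ln 2 / 0.02006 ≈ 34.6 hours

34.6 hours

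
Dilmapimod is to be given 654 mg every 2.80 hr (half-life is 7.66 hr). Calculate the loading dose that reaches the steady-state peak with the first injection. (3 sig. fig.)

2920 mg

k = ln 2 / 7.66 = 0.09049 hr⁻¹
Accumulation ratio R = 1 / (1 − e^(−kτ)) = 1 / (1 − e^(−0.09049×2.80)) = 1 / (1 − 0.7762) = 4.468
Loading dose = maintenance dose × R = 654 × 4.468 ≈ 2920 mg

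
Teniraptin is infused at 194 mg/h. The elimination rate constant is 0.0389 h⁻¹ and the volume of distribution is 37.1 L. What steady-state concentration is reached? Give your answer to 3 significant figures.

CL = k · V = 0.0389 × 37.1 = 1.443 L/h
Css = rate / CL = 194 / 1.443 ≈ 134 µg/mL

134 µg/mL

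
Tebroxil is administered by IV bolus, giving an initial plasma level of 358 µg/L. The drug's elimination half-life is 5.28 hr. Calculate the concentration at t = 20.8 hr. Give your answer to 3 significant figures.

23.3 µg/L

k = ln 2 / 5.28 = 0.1313 hr⁻¹
20.8 hr is 3.939 half-lives, so C = 358 × (1/2)^3.939 = 358 × 0.06518 ≈ 23.3 µg/L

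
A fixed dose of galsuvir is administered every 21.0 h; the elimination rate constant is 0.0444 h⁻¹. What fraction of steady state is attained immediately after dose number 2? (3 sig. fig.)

f_n = 1 − e^(−nkτ) = 1 − e^(−2 × 0.04440 × 21.0) = 1 − e^(−1.865) = 1 − 0.1549 ≈ 0.845

0.845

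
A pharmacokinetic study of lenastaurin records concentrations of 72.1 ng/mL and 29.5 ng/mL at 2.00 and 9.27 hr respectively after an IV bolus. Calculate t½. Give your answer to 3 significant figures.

5.64 hours

k = ln(C₁/C₂) / (t₂ − t₁) = ln(72.1/29.5) / (9.27 − 2.00)
  = 0.8937 / 7.270 = 0.1229 hr⁻¹
t½ = ln 2 / k = ln 2 / 0.1229 ≈ 5.64 hours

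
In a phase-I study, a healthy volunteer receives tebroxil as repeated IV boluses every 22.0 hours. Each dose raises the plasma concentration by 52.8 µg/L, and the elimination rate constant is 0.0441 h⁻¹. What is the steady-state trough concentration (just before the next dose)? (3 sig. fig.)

32.2 µg/L

Fraction remaining after one interval: e^(−kτ) = e^(−0.04410 × 22.0) = 0.3790
R = 1 / (1 − 0.3790) = 1.610
Css,max = 52.8 × 1.610 = 85.03 µg/L
Css,min = Css,max × e^(−kτ) = 85.03 × 0.3790 ≈ 32.2 µg/L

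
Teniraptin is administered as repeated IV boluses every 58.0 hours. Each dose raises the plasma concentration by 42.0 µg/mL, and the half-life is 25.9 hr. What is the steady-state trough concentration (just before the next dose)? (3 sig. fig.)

k = ln 2 / 25.9 = 0.02676 hr⁻¹
Fraction remaining after one interval: e^(−kτ) = e^(−0.02676 × 58.0) = 0.2118
R = 1 / (1 − 0.2118) = 1.269
Css,max = 42.0 × 1.269 = 53.28 µg/mL
Css,min = Css,max × e^(−kτ) = 53.28 × 0.2118 ≈ 11.3 µg/mL

11.3 µg/mL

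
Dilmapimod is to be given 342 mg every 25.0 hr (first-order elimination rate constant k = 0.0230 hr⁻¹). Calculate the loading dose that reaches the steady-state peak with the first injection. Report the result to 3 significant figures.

Accumulation ratio R = 1 / (1 − e^(−kτ)) = 1 / (1 − e^(−0.02300×25.0)) = 1 / (1 − 0.5627) = 2.287
Loading dose = maintenance dose × R = 342 × 2.287 ≈ 782 mg

782 mg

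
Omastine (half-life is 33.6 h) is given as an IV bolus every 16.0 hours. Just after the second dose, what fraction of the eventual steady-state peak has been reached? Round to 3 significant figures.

k = ln 2 / 33.6 = 0.02063 h⁻¹
f_n = 1 − e^(−nkτ) = 1 − e^(−2 × 0.02063 × 16.0) = 1 − e^(−0.6601) = 1 − 0.5168 ≈ 0.483

0.483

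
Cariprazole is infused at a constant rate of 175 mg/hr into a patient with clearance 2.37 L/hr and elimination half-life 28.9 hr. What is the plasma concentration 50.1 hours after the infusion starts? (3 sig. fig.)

51.6 µg/mL

Css = rate / CL = 175 / 2.37 = 73.84 µg/mL
k = ln 2 / 28.9 = 0.02398 hr⁻¹
C(t) = Css (1 − e^(−kt)) = 73.84 × (1 − e^(−1.202)) = 73.84 × 0.6993 ≈ 51.6 µg/mL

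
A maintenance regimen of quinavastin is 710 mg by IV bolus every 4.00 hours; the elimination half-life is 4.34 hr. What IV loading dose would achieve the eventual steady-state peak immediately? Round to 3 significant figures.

1500 mg

k = ln 2 / 4.34 = 0.1597 hr⁻¹
Accumulation ratio R = 1 / (1 − e^(−kτ)) = 1 / (1 − e^(−0.1597×4.00)) = 1 / (1 − 0.5279) = 2.118
Loading dose = maintenance dose × R = 710 × 2.118 ≈ 1500 mg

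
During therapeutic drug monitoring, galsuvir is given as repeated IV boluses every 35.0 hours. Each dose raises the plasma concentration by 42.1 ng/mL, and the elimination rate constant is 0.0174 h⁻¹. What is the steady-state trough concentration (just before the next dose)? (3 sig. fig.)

Fraction remaining after one interval: e^(−kτ) = e^(−0.01740 × 35.0) = 0.5439
R = 1 / (1 − 0.5439) = 2.192
Css,max = 42.1 × 2.192 = 92.30 ng/mL
Css,min = Css,max × e^(−kτ) = 92.30 × 0.5439 ≈ 50.2 ng/mL

50.2 ng/mL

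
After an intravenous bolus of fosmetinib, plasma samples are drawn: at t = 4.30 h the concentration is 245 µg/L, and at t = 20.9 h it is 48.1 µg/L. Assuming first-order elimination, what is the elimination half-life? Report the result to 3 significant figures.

7.07 hours

k = ln(C₁/C₂) / (t₂ − t₁) = ln(245/48.1) / (20.9 − 4.30)
  = 1.628 / 16.60 = 0.09807 h⁻¹
t½ = ln 2 / k = ln 2 / 0.09807 ≈ 7.07 hours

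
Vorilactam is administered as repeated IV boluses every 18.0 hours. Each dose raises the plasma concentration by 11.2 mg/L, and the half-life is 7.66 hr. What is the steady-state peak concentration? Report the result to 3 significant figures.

k = ln 2 / 7.66 = 0.09049 hr⁻¹
Fraction remaining after one interval: e^(−kτ) = e^(−0.09049 × 18.0) = 0.1962
R = 1 / (1 − 0.1962) = 1.244
Css,max = 11.2 × 1.244 ≈ 13.9 mg/L

13.9 mg/L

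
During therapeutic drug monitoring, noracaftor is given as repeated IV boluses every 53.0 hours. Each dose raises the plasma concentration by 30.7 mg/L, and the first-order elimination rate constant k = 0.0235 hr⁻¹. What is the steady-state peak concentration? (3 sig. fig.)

43.1 mg/L

Fraction remaining after one interval: e^(−kτ) = e^(−0.02350 × 53.0) = 0.2878
R = 1 / (1 − 0.2878) = 1.404
Css,max = 30.7 × 1.404 ≈ 43.1 mg/L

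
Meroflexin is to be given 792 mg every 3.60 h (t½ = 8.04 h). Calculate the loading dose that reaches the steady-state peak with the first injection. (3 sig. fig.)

2970 mg

k = ln 2 / 8.04 = 0.08621 h⁻¹
Accumulation ratio R = 1 / (1 − e^(−kτ)) = 1 / (1 − e^(−0.08621×3.60)) = 1 / (1 − 0.7332) = 3.748
Loading dose = maintenance dose × R = 792 × 3.748 ≈ 2970 mg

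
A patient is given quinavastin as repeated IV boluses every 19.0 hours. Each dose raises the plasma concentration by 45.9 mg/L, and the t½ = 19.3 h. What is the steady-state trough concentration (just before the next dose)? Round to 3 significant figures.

k = ln 2 / 19.3 = 0.03591 h⁻¹
Fraction remaining after one interval: e^(−kτ) = e^(−0.03591 × 19.0) = 0.5054
R = 1 / (1 − 0.5054) = 2.022
Css,max = 45.9 × 2.022 = 92.81 mg/L
Css,min = Css,max × e^(−kτ) = 92.81 × 0.5054 ≈ 46.9 mg/L

46.9 mg/L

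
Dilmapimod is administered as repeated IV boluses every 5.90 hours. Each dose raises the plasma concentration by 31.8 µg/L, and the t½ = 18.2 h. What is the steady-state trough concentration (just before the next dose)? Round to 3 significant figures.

126 µg/L

k = ln 2 / 18.2 = 0.03809 h⁻¹
Fraction remaining after one interval: e^(−kτ) = e^(−0.03809 × 5.90) = 0.7988
R = 1 / (1 − 0.7988) = 4.969
Css,max = 31.8 × 4.969 = 158.0 µg/L
Css,min = Css,max × e^(−kτ) = 158.0 × 0.7988 ≈ 126 µg/L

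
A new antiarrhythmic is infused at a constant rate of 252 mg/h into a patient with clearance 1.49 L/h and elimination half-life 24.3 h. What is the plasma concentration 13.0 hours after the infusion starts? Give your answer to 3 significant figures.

52.4 µg/mL

Css = rate / CL = 252 / 1.49 = 169.1 µg/mL
k = ln 2 / 24.3 = 0.02852 h⁻¹
C(t) = Css (1 − e^(−kt)) = 169.1 × (1 − e^(−0.3708)) = 169.1 × 0.3098 ≈ 52.4 µg/mL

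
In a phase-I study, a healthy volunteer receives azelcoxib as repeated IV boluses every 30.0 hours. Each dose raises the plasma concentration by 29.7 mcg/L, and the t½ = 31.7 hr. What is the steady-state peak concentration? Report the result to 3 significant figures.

61.7 mcg/L

k = ln 2 / 31.7 = 0.02187 hr⁻¹
Fraction remaining after one interval: e^(−kτ) = e^(−0.02187 × 30.0) = 0.5189
R = 1 / (1 − 0.5189) = 2.079
Css,max = 29.7 × 2.079 ≈ 61.7 mcg/L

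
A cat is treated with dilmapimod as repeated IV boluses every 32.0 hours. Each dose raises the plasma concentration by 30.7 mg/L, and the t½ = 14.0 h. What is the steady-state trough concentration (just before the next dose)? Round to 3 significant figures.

k = ln 2 / 14.0 = 0.04951 h⁻¹
Fraction remaining after one interval: e^(−kτ) = e^(−0.04951 × 32.0) = 0.2051
R = 1 / (1 − 0.2051) = 1.258
Css,max = 30.7 × 1.258 = 38.62 mg/L
Css,min = Css,max × e^(−kτ) = 38.62 × 0.2051 ≈ 7.92 mg/L

7.92 mg/L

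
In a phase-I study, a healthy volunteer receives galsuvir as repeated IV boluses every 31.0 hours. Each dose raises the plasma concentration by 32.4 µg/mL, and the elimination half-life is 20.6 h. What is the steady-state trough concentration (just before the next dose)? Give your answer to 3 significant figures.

17.6 µg/mL

k = ln 2 / 20.6 = 0.03365 h⁻¹
Fraction remaining after one interval: e^(−kτ) = e^(−0.03365 × 31.0) = 0.3524
R = 1 / (1 − 0.3524) = 1.544
Css,max = 32.4 × 1.544 = 50.03 µg/mL
Css,min = Css,max × e^(−kτ) = 50.03 × 0.3524 ≈ 17.6 µg/mL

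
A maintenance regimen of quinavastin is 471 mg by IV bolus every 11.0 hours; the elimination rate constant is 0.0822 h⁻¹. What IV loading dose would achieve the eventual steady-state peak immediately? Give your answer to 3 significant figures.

Accumulation ratio R = 1 / (1 − e^(−kτ)) = 1 / (1 − e^(−0.08220×11.0)) = 1 / (1 − 0.4049) = 1.680
Loading dose = maintenance dose × R = 471 × 1.680 ≈ 791 mg

791 mg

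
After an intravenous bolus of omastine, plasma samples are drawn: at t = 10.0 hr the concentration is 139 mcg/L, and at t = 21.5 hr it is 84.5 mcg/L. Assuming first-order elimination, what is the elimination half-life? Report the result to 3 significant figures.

k = ln(C₁/C₂) / (t₂ − t₁) = ln(139/84.5) / (21.5 − 10.0)
  = 0.4977 / 11.50 = 0.04328 hr⁻¹
t½ = ln 2 / k = ln 2 / 0.04328 ≈ 16.0 hours

16.0 hours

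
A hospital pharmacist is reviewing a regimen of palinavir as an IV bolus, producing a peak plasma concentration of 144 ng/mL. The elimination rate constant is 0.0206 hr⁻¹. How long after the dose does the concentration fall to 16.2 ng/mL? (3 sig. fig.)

C(t) = C₀ e^(−kt)  ⇒  t = ln(C₀/C) / k
t = ln(144/16.2) / 0.02060 = 2.185 / 0.02060 ≈ 106 hours

106 hours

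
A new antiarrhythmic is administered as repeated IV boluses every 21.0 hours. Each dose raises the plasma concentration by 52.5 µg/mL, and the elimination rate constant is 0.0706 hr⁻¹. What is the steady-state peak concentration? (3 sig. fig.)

Fraction remaining after one interval: e^(−kτ) = e^(−0.07060 × 21.0) = 0.2270
R = 1 / (1 − 0.2270) = 1.294
Css,max = 52.5 × 1.294 ≈ 67.9 µg/mL

67.9 µg/mL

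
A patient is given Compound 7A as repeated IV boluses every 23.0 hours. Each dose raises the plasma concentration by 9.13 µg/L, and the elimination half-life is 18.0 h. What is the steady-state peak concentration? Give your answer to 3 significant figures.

k = ln 2 / 18.0 = 0.03851 h⁻¹
Fraction remaining after one interval: e^(−kτ) = e^(−0.03851 × 23.0) = 0.4124
R = 1 / (1 − 0.4124) = 1.702
Css,max = 9.13 × 1.702 ≈ 15.5 µg/L

15.5 µg/L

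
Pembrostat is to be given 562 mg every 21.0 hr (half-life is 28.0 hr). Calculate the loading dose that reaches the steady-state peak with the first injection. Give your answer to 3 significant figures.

1390 mg

k = ln 2 / 28.0 = 0.02476 hr⁻¹
Accumulation ratio R = 1 / (1 − e^(−kτ)) = 1 / (1 − e^(−0.02476×21.0)) = 1 / (1 − 0.5946) = 2.467
Loading dose = maintenance dose × R = 562 × 2.467 ≈ 1390 mg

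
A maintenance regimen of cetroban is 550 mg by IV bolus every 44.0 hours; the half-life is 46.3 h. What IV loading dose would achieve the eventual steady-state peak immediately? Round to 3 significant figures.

k = ln 2 / 46.3 = 0.01497 h⁻¹
Accumulation ratio R = 1 / (1 − e^(−kτ)) = 1 / (1 − e^(−0.01497×44.0)) = 1 / (1 − 0.5175) = 2.073
Loading dose = maintenance dose × R = 550 × 2.073 ≈ 1140 mg

1140 mg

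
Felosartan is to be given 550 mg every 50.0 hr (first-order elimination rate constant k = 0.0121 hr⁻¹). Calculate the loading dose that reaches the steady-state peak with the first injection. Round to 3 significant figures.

1210 mg

Accumulation ratio R = 1 / (1 − e^(−kτ)) = 1 / (1 − e^(−0.01210×50.0)) = 1 / (1 − 0.5461) = 2.203
Loading dose = maintenance dose × R = 550 × 2.203 ≈ 1210 mg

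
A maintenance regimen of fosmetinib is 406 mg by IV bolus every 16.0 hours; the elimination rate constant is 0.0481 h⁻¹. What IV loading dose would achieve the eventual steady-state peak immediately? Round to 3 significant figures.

756 mg

Accumulation ratio R = 1 / (1 − e^(−kτ)) = 1 / (1 − e^(−0.04810×16.0)) = 1 / (1 − 0.4632) = 1.863
Loading dose = maintenance dose × R = 406 × 1.863 ≈ 756 mg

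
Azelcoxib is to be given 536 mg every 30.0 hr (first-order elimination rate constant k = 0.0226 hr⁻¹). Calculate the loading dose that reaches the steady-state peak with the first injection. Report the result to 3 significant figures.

Accumulation ratio R = 1 / (1 − e^(−kτ)) = 1 / (1 − e^(−0.02260×30.0)) = 1 / (1 − 0.5076) = 2.031
Loading dose = maintenance dose × R = 536 × 2.031 ≈ 1090 mg

1090 mg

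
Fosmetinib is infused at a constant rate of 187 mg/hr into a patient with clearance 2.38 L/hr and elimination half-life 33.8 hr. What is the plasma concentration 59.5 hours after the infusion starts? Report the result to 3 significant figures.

Css = rate / CL = 187 / 2.38 = 78.57 mg/L
k = ln 2 / 33.8 = 0.02051 hr⁻¹
C(t) = Css (1 − e^(−kt)) = 78.57 × (1 − e^(−1.220)) = 78.57 × 0.7048 ≈ 55.4 mg/L

55.4 mg/L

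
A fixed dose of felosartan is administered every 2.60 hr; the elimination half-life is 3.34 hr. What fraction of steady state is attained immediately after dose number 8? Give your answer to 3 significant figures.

k = ln 2 / 3.34 = 0.2075 hr⁻¹
f_n = 1 − e^(−nkτ) = 1 − e^(−8 × 0.2075 × 2.60) = 1 − e^(−4.317) = 1 − 0.01335 ≈ 0.987

0.987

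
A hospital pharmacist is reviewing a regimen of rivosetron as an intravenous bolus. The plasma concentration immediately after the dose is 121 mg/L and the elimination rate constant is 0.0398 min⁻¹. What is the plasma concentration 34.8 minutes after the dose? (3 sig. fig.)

C(t) = C₀ e^(−kt) = 121 × e^(−0.03980 × 34.8) = 121 × e^(−1.385) = 121 × 0.2503 ≈ 30.3 mg/L

30.3 mg/L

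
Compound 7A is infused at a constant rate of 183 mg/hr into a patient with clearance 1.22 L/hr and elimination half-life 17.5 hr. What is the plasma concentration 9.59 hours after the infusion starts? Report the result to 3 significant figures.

Css = rate / CL = 183 / 1.22 = 150.0 mg/L
k = ln 2 / 17.5 = 0.03961 hr⁻¹
C(t) = Css (1 − e^(−kt)) = 150.0 × (1 − e^(−0.3798)) = 150.0 × 0.3160 ≈ 47.4 mg/L

47.4 mg/L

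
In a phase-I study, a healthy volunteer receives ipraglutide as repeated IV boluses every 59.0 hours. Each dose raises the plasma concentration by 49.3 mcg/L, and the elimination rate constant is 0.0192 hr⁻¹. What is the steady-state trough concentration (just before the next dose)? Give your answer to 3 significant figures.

23.4 mcg/L

Fraction remaining after one interval: e^(−kτ) = e^(−0.01920 × 59.0) = 0.3221
R = 1 / (1 − 0.3221) = 1.475
Css,max = 49.3 × 1.475 = 72.73 mcg/L
Css,min = Css,max × e^(−kτ) = 72.73 × 0.3221 ≈ 23.4 mcg/L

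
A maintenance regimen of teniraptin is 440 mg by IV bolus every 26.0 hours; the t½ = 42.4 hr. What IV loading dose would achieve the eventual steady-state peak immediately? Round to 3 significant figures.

k = ln 2 / 42.4 = 0.01635 hr⁻¹
Accumulation ratio R = 1 / (1 − e^(−kτ)) = 1 / (1 − e^(−0.01635×26.0)) = 1 / (1 − 0.6537) = 2.888
Loading dose = maintenance dose × R = 440 × 2.888 ≈ 1270 mg

1270 mg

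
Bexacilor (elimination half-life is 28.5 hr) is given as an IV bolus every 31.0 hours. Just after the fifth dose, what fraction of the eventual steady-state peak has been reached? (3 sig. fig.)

0.977

k = ln 2 / 28.5 = 0.02432 hr⁻¹
f_n = 1 − e^(−nkτ) = 1 − e^(−5 × 0.02432 × 31.0) = 1 − e^(−3.770) = 1 − 0.02306 ≈ 0.977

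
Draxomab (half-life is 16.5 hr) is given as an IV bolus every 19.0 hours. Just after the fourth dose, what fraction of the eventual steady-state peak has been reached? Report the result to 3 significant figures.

0.959

k = ln 2 / 16.5 = 0.04201 hr⁻¹
f_n = 1 − e^(−nkτ) = 1 − e^(−4 × 0.04201 × 19.0) = 1 − e^(−3.193) = 1 − 0.04106 ≈ 0.959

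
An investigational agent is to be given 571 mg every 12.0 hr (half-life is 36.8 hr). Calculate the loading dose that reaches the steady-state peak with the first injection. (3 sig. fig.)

k = ln 2 / 36.8 = 0.01884 hr⁻¹
Accumulation ratio R = 1 / (1 − e^(−kτ)) = 1 / (1 − e^(−0.01884×12.0)) = 1 / (1 − 0.7977) = 4.943
Loading dose = maintenance dose × R = 571 × 4.943 ≈ 2820 mg

2820 mg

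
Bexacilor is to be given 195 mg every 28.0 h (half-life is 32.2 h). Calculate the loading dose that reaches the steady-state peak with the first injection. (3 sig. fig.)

k = ln 2 / 32.2 = 0.02153 h⁻¹
Accumulation ratio R = 1 / (1 − e^(−kτ)) = 1 / (1 − e^(−0.02153×28.0)) = 1 / (1 − 0.5473) = 2.209
Loading dose = maintenance dose × R = 195 × 2.209 ≈ 431 mg

431 mg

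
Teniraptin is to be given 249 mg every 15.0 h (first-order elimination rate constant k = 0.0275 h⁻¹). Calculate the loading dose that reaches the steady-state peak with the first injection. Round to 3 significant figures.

737 mg

Accumulation ratio R = 1 / (1 − e^(−kτ)) = 1 / (1 − e^(−0.02750×15.0)) = 1 / (1 − 0.6620) = 2.959
Loading dose = maintenance dose × R = 249 × 2.959 ≈ 737 mg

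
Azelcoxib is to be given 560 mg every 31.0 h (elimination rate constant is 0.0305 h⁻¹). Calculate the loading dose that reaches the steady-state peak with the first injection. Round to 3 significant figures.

916 mg

Accumulation ratio R = 1 / (1 − e^(−kτ)) = 1 / (1 − e^(−0.03050×31.0)) = 1 / (1 − 0.3885) = 1.635
Loading dose = maintenance dose × R = 560 × 1.635 ≈ 916 mg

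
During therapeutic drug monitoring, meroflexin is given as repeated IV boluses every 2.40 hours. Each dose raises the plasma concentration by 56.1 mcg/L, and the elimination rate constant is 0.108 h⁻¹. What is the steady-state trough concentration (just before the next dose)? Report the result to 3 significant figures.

Fraction remaining after one interval: e^(−kτ) = e^(−0.1080 × 2.40) = 0.7717
R = 1 / (1 − 0.7717) = 4.380
Css,max = 56.1 × 4.380 = 245.7 mcg/L
Css,min = Css,max × e^(−kτ) = 245.7 × 0.7717 ≈ 190 mcg/L

190 mcg/L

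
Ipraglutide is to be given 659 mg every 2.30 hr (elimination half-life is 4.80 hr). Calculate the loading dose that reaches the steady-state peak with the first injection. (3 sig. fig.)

k = ln 2 / 4.80 = 0.1444 hr⁻¹
Accumulation ratio R = 1 / (1 − e^(−kτ)) = 1 / (1 − e^(−0.1444×2.30)) = 1 / (1 − 0.7174) = 3.538
Loading dose = maintenance dose × R = 659 × 3.538 ≈ 2330 mg

2330 mg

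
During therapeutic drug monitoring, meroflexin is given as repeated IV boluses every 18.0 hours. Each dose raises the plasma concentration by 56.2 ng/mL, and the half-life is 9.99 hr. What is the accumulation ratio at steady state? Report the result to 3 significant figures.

1.40

k = ln 2 / 9.99 = 0.06938 hr⁻¹
Fraction remaining after one interval: e^(−kτ) = e^(−0.06938 × 18.0) = 0.2868
R = 1 / (1 − 0.2868) = 1 / 0.7132 ≈ 1.40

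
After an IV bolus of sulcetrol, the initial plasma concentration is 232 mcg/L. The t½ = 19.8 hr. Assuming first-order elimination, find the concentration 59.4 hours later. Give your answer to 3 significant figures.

k = ln 2 / 19.8 = 0.03501 hr⁻¹
59.4 hr is 3.000 half-lives, so C = 232 × (1/2)^3.000 = 232 × 0.1250 ≈ 29.0 mcg/L

29.0 mcg/L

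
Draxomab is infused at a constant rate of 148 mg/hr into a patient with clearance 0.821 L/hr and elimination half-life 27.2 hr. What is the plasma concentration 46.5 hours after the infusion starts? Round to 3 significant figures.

Css = rate / CL = 148 / 0.821 = 180.3 µg/mL
k = ln 2 / 27.2 = 0.02548 hr⁻¹
C(t) = Css (1 − e^(−kt)) = 180.3 × (1 − e^(−1.185)) = 180.3 × 0.6942 ≈ 125 µg/mL

125 µg/mL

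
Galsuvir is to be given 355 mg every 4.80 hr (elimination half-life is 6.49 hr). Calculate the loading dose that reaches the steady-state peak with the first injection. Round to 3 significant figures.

885 mg

k = ln 2 / 6.49 = 0.1068 hr⁻¹
Accumulation ratio R = 1 / (1 − e^(−kτ)) = 1 / (1 − e^(−0.1068×4.80)) = 1 / (1 − 0.5989) = 2.493
Loading dose = maintenance dose × R = 355 × 2.493 ≈ 885 mg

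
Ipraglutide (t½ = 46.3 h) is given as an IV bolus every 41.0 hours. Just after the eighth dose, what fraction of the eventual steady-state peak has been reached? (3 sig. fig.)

k = ln 2 / 46.3 = 0.01497 h⁻¹
f_n = 1 − e^(−nkτ) = 1 − e^(−8 × 0.01497 × 41.0) = 1 − e^(−4.910) = 1 − 0.007369 ≈ 0.993

0.993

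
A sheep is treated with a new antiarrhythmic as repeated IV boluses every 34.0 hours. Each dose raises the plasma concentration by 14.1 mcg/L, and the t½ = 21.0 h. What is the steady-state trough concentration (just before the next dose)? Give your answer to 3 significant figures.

k = ln 2 / 21.0 = 0.03301 h⁻¹
Fraction remaining after one interval: e^(−kτ) = e^(−0.03301 × 34.0) = 0.3256
R = 1 / (1 − 0.3256) = 1.483
Css,max = 14.1 × 1.483 = 20.91 mcg/L
Css,min = Css,max × e^(−kτ) = 20.91 × 0.3256 ≈ 6.81 mcg/L

6.81 mcg/L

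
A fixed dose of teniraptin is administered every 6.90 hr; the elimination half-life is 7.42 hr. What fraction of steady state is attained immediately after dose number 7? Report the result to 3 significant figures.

0.989

k = ln 2 / 7.42 = 0.09342 hr⁻¹
f_n = 1 − e^(−nkτ) = 1 − e^(−7 × 0.09342 × 6.90) = 1 − e^(−4.512) = 1 − 0.01098 ≈ 0.989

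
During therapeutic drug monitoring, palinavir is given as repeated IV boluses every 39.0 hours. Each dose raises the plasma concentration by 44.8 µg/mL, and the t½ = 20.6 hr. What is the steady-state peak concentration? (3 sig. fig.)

k = ln 2 / 20.6 = 0.03365 hr⁻¹
Fraction remaining after one interval: e^(−kτ) = e^(−0.03365 × 39.0) = 0.2692
R = 1 / (1 − 0.2692) = 1.368
Css,max = 44.8 × 1.368 ≈ 61.3 µg/mL

61.3 µg/mL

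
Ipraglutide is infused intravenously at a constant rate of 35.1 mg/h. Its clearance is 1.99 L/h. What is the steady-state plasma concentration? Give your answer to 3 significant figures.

17.6 mg/L

Css = infusion rate / CL = 35.1 / 1.99 ≈ 17.6 mg/L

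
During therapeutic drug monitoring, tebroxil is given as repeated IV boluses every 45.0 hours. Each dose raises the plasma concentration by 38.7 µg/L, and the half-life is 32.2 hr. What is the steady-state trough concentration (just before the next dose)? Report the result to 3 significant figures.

23.7 µg/L

k = ln 2 / 32.2 = 0.02153 hr⁻¹
Fraction remaining after one interval: e^(−kτ) = e^(−0.02153 × 45.0) = 0.3796
R = 1 / (1 − 0.3796) = 1.612
Css,max = 38.7 × 1.612 = 62.38 µg/L
Css,min = Css,max × e^(−kτ) = 62.38 × 0.3796 ≈ 23.7 µg/L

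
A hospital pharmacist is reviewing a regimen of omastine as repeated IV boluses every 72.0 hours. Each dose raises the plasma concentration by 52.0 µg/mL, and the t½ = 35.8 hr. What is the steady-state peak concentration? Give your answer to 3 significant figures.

k = ln 2 / 35.8 = 0.01936 hr⁻¹
Fraction remaining after one interval: e^(−kτ) = e^(−0.01936 × 72.0) = 0.2481
R = 1 / (1 − 0.2481) = 1.330
Css,max = 52.0 × 1.330 ≈ 69.2 µg/mL

69.2 µg/mL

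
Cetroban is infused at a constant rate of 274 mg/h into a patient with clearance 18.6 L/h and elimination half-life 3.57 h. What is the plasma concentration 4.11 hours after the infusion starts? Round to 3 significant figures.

Css = rate / CL = 274 / 18.6 = 14.73 mg/L
k = ln 2 / 3.57 = 0.1942 h⁻¹
C(t) = Css (1 − e^(−kt)) = 14.73 × (1 − e^(−0.7980)) = 14.73 × 0.5498 ≈ 8.10 mg/L

8.10 mg/L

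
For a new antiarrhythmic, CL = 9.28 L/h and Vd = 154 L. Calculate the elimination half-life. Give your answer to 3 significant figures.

k = CL / V = 9.28 / 154 = 0.06026 h⁻¹
t½ = ln 2 / k = ln 2 / 0.06026 ≈ 11.5 hours

11.5 hours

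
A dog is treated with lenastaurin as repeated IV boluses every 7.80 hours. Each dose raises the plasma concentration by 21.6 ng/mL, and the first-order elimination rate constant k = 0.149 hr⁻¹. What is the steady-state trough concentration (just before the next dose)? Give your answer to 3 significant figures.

9.83 ng/mL

Fraction remaining after one interval: e^(−kτ) = e^(−0.1490 × 7.80) = 0.3128
R = 1 / (1 − 0.3128) = 1.455
Css,max = 21.6 × 1.455 = 31.43 ng/mL
Css,min = Css,max × e^(−kτ) = 31.43 × 0.3128 ≈ 9.83 ng/mL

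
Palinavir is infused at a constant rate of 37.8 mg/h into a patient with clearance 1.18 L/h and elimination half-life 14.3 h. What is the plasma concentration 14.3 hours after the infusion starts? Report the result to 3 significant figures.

16.0 mg/L

Css = rate / CL = 37.8 / 1.18 = 32.03 mg/L
k = ln 2 / 14.3 = 0.04847 h⁻¹
C(t) = Css (1 − e^(−kt)) = 32.03 × (1 − e^(−0.6931)) = 32.03 × 0.5000 ≈ 16.0 mg/L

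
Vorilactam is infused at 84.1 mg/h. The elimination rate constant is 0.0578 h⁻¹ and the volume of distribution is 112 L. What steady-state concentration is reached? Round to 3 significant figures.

13.0 µg/mL

CL = k · V = 0.0578 × 112 = 6.474 L/h
Css = rate / CL = 84.1 / 6.474 ≈ 13.0 µg/mL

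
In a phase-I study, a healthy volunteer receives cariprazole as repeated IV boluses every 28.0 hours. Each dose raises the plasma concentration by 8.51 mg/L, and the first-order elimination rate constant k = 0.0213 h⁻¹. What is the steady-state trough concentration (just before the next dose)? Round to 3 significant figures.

Fraction remaining after one interval: e^(−kτ) = e^(−0.02130 × 28.0) = 0.5508
R = 1 / (1 − 0.5508) = 2.226
Css,max = 8.51 × 2.226 = 18.94 mg/L
Css,min = Css,max × e^(−kτ) = 18.94 × 0.5508 ≈ 10.4 mg/L

10.4 mg/L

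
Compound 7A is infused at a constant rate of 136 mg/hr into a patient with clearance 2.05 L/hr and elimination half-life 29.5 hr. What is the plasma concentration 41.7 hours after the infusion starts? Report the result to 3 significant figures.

Css = rate / CL = 136 / 2.05 = 66.34 mg/L
k = ln 2 / 29.5 = 0.02350 hr⁻¹
C(t) = Css (1 − e^(−kt)) = 66.34 × (1 − e^(−0.9798)) = 66.34 × 0.6246 ≈ 41.4 mg/L

41.4 mg/L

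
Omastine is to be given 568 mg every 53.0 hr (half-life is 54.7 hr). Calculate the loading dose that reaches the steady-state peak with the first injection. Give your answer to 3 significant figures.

1160 mg

k = ln 2 / 54.7 = 0.01267 hr⁻¹
Accumulation ratio R = 1 / (1 − e^(−kτ)) = 1 / (1 − e^(−0.01267×53.0)) = 1 / (1 − 0.5109) = 2.045
Loading dose = maintenance dose × R = 568 × 2.045 ≈ 1160 mg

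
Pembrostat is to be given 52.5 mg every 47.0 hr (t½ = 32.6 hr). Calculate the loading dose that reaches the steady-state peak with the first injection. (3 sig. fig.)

k = ln 2 / 32.6 = 0.02126 hr⁻¹
Accumulation ratio R = 1 / (1 − e^(−kτ)) = 1 / (1 − e^(−0.02126×47.0)) = 1 / (1 − 0.3681) = 1.583
Loading dose = maintenance dose × R = 52.5 × 1.583 ≈ 83.1 mg

83.1 mg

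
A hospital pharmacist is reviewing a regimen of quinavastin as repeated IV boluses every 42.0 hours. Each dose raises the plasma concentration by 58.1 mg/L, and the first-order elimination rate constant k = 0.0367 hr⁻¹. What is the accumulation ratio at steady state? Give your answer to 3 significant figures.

Fraction remaining after one interval: e^(−kτ) = e^(−0.03670 × 42.0) = 0.2141
R = 1 / (1 − 0.2141) = 1 / 0.7859 ≈ 1.27

1.27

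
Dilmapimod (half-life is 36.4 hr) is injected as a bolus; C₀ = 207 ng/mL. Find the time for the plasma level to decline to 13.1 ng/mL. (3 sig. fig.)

k = ln 2 / 36.4 = 0.01904 hr⁻¹
C(t) = C₀ e^(−kt)  ⇒  t = ln(C₀/C) / k
t = ln(207/13.1) / 0.01904 = 2.760 / 0.01904 ≈ 145 hours

145 hours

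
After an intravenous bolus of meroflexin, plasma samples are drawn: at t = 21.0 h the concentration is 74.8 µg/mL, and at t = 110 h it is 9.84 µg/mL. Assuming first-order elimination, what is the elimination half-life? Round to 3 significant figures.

k = ln(C₁/C₂) / (t₂ − t₁) = ln(74.8/9.84) / (110 − 21.0)
  = 2.028 / 89.00 = 0.02279 h⁻¹
t½ = ln 2 / k = ln 2 / 0.02279 ≈ 30.4 hours

30.4 hours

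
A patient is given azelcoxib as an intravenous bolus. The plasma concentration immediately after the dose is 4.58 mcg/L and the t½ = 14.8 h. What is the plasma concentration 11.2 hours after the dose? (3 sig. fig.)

2.71 mcg/L

k = ln 2 / 14.8 = 0.04683 h⁻¹
C(t) = C₀ e^(−kt) = 4.58 × e^(−0.04683 × 11.2) = 4.58 × e^(−0.5245) = 4.58 × 0.5918 ≈ 2.71 mcg/L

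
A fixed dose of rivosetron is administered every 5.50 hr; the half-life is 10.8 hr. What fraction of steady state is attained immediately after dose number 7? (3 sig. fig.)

k = ln 2 / 10.8 = 0.06418 hr⁻¹
f_n = 1 − e^(−nkτ) = 1 − e^(−7 × 0.06418 × 5.50) = 1 − e^(−2.471) = 1 − 0.08451 ≈ 0.915

0.915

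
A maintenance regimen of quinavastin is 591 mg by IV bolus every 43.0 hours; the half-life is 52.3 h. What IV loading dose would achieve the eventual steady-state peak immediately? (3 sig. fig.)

1360 mg

k = ln 2 / 52.3 = 0.01325 h⁻¹
Accumulation ratio R = 1 / (1 − e^(−kτ)) = 1 / (1 − e^(−0.01325×43.0)) = 1 / (1 − 0.5656) = 2.302
Loading dose = maintenance dose × R = 591 × 2.302 ≈ 1360 mg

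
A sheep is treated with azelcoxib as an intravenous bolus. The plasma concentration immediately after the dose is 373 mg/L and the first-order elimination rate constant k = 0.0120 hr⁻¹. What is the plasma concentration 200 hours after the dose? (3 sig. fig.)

33.8 mg/L

C(t) = C₀ e^(−kt) = 373 × e^(−0.01200 × 200) = 373 × e^(−2.400) = 373 × 0.09072 ≈ 33.8 mg/L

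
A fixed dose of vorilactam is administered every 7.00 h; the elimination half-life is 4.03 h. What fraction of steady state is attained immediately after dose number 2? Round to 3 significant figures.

k = ln 2 / 4.03 = 0.1720 h⁻¹
f_n = 1 − e^(−nkτ) = 1 − e^(−2 × 0.1720 × 7.00) = 1 − e^(−2.408) = 1 − 0.09000 ≈ 0.910

0.910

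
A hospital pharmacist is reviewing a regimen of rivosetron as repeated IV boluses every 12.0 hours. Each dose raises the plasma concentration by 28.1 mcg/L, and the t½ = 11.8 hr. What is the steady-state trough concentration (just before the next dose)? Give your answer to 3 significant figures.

k = ln 2 / 11.8 = 0.05874 hr⁻¹
Fraction remaining after one interval: e^(−kτ) = e^(−0.05874 × 12.0) = 0.4942
R = 1 / (1 − 0.4942) = 1.977
Css,max = 28.1 × 1.977 = 55.55 mcg/L
Css,min = Css,max × e^(−kτ) = 55.55 × 0.4942 ≈ 27.5 mcg/L

27.5 mcg/L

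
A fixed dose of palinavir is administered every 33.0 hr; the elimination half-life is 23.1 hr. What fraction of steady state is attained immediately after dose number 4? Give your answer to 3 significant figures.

0.981

k = ln 2 / 23.1 = 0.03001 hr⁻¹
f_n = 1 − e^(−nkτ) = 1 − e^(−4 × 0.03001 × 33.0) = 1 − e^(−3.961) = 1 − 0.01905 ≈ 0.981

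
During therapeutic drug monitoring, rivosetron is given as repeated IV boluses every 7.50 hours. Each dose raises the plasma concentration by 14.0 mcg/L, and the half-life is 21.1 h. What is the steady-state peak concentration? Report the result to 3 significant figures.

k = ln 2 / 21.1 = 0.03285 h⁻¹
Fraction remaining after one interval: e^(−kτ) = e^(−0.03285 × 7.50) = 0.7816
R = 1 / (1 − 0.7816) = 4.579
Css,max = 14.0 × 4.579 ≈ 64.1 mcg/L

64.1 mcg/L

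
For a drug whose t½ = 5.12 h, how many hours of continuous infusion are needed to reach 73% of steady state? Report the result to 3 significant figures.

9.67 hours

k = ln 2 / 5.12 = 0.1354 h⁻¹
f = 1 − e^(−kt)  ⇒  t = −ln(1 − f) / k
t = −ln(1 − 0.73) / 0.1354 = 1.309 / 0.1354 ≈ 9.67 hours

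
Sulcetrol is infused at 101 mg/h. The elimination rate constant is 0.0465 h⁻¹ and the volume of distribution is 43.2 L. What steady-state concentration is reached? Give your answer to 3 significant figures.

CL = k · V = 0.0465 × 43.2 = 2.009 L/h
Css = rate / CL = 101 / 2.009 ≈ 50.3 µg/mL

50.3 µg/mL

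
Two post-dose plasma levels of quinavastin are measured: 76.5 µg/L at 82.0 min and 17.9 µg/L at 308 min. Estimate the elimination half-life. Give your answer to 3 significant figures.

k = ln(C₁/C₂) / (t₂ − t₁) = ln(76.5/17.9) / (308 − 82.0)
  = 1.452 / 226.0 = 0.006427 min⁻¹
t½ = ln 2 / k = ln 2 / 0.006427 ≈ 108 minutes

108 minutes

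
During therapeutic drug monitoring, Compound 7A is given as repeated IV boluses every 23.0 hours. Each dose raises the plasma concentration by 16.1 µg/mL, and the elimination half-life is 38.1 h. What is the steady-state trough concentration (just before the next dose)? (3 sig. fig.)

31.0 µg/mL

k = ln 2 / 38.1 = 0.01819 h⁻¹
Fraction remaining after one interval: e^(−kτ) = e^(−0.01819 × 23.0) = 0.6581
R = 1 / (1 − 0.6581) = 2.925
Css,max = 16.1 × 2.925 = 47.09 µg/mL
Css,min = Css,max × e^(−kτ) = 47.09 × 0.6581 ≈ 31.0 µg/mL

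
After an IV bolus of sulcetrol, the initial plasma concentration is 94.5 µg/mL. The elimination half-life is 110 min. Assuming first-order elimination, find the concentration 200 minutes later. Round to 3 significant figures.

k = ln 2 / 110 = 0.006301 min⁻¹
200 min is 1.818 half-lives, so C = 94.5 × (1/2)^1.818 = 94.5 × 0.2836 ≈ 26.8 µg/mL

26.8 µg/mL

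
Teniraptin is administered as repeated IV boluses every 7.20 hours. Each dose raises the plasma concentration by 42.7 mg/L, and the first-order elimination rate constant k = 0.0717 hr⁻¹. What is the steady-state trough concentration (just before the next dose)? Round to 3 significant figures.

63.2 mg/L

Fraction remaining after one interval: e^(−kτ) = e^(−0.07170 × 7.20) = 0.5968
R = 1 / (1 − 0.5968) = 2.480
Css,max = 42.7 × 2.480 = 105.9 mg/L
Css,min = Css,max × e^(−kτ) = 105.9 × 0.5968 ≈ 63.2 mg/L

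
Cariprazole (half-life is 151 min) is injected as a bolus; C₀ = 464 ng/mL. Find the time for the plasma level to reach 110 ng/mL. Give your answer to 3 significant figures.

314 minutes

k = ln 2 / 151 = 0.004590 min⁻¹
C(t) = C₀ e^(−kt)  ⇒  t = ln(C₀/C) / k
t = ln(464/110) / 0.004590 = 1.439 / 0.004590 ≈ 314 minutes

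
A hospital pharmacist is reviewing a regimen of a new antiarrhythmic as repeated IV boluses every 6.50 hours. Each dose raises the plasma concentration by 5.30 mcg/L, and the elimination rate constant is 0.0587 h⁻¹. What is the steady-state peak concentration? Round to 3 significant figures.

16.7 mcg/L

Fraction remaining after one interval: e^(−kτ) = e^(−0.05870 × 6.50) = 0.6828
R = 1 / (1 − 0.6828) = 3.153
Css,max = 5.30 × 3.153 ≈ 16.7 mcg/L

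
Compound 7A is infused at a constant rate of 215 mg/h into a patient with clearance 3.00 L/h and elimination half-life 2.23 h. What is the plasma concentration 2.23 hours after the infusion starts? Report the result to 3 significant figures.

Css = rate / CL = 215 / 3.00 = 71.67 mg/L
k = ln 2 / 2.23 = 0.3108 h⁻¹
C(t) = Css (1 − e^(−kt)) = 71.67 × (1 − e^(−0.6931)) = 71.67 × 0.5000 ≈ 35.8 mg/L

35.8 mg/L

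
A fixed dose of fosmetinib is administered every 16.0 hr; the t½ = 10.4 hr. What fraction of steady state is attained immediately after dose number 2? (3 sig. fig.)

0.881

k = ln 2 / 10.4 = 0.06665 hr⁻¹
f_n = 1 − e^(−nkτ) = 1 − e^(−2 × 0.06665 × 16.0) = 1 − e^(−2.133) = 1 − 0.1185 ≈ 0.881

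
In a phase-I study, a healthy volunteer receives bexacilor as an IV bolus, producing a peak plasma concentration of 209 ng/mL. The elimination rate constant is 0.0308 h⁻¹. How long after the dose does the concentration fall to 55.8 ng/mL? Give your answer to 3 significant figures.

C(t) = C₀ e^(−kt)  ⇒  t = ln(C₀/C) / k
t = ln(209/55.8) / 0.03080 = 1.321 / 0.03080 ≈ 42.9 hours

42.9 hours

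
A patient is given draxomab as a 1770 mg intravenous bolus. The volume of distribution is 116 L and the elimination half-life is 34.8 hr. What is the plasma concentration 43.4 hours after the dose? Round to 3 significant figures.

6.43 mg/L

C₀ = dose / V = 1770 / 116 = 15.26 mg/L
k = ln 2 / 34.8 = 0.01992 hr⁻¹
C(t) = C₀ e^(−kt) = 15.26 × e^(−0.01992 × 43.4) = 15.26 × e^(−0.8644) = 15.26 × 0.4213 ≈ 6.43 mg/L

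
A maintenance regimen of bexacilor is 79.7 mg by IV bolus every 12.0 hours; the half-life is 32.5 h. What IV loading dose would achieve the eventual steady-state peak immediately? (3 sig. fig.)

353 mg

k = ln 2 / 32.5 = 0.02133 h⁻¹
Accumulation ratio R = 1 / (1 − e^(−kτ)) = 1 / (1 − e^(−0.02133×12.0)) = 1 / (1 − 0.7742) = 4.429
Loading dose = maintenance dose × R = 79.7 × 4.429 ≈ 353 mg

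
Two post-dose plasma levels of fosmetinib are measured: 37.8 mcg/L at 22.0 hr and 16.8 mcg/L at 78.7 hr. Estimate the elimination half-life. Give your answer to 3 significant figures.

k = ln(C₁/C₂) / (t₂ − t₁) = ln(37.8/16.8) / (78.7 − 22.0)
  = 0.8109 / 56.70 = 0.01430 hr⁻¹
t½ = ln 2 / k = ln 2 / 0.01430 ≈ 48.5 hours

48.5 hours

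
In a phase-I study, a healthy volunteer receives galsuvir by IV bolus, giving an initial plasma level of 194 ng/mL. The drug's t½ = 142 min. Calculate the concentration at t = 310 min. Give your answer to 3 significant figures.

42.7 ng/mL

k = ln 2 / 142 = 0.004881 min⁻¹
310 min is 2.183 half-lives, so C = 194 × (1/2)^2.183 = 194 × 0.2202 ≈ 42.7 ng/mL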